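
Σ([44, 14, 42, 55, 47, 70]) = 272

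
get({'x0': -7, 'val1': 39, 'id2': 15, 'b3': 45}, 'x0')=-7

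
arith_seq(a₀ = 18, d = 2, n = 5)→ a_0 = 18 + 0*2 = 18
a_1 = 18 + 1*2 = 20
a_2 = 18 + 2*2 = 22
...
= [18, 20, 22, 24, 26]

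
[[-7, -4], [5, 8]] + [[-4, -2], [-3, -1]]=[[-11, -6], [2, 7]]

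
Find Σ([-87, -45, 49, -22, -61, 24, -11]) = (-87) + (-45) + 49 + (-22) + (-61) + 24 + (-11)
= -153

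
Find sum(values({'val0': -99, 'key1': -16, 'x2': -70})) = -185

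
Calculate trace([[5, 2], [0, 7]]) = 12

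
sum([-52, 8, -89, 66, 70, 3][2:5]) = slice → [-89, 66, 70]
(-89) + 66 + 70
= 47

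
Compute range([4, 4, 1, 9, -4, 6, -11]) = 20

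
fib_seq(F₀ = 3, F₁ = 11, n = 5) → [3, 11, 14, 25, 39]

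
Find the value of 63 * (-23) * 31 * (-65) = 2919735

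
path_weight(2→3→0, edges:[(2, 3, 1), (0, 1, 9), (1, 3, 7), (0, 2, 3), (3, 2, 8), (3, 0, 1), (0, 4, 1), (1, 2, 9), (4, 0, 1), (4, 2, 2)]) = w(2→3)=1 + w(3→0)=1
= 2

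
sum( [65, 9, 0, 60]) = 134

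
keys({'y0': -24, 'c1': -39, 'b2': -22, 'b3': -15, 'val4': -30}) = ['y0', 'c1', 'b2', 'b3', 'val4']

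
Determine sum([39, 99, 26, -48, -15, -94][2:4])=-22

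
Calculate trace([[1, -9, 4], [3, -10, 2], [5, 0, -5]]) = -14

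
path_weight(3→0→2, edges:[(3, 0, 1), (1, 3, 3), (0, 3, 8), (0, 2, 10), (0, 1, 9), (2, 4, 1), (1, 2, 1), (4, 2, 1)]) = 11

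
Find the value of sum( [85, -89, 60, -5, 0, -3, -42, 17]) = 85 + (-89) + 60 + (-5) + 0 + (-3) + (-42) + 17
= 23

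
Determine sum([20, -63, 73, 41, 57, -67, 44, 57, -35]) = 20 + (-63) + 73 + 41 + 57 + (-67) + 44 + 57 + (-35)
= 127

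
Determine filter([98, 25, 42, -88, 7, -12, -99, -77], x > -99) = [98, 25, 42, -88, 7, -12, -77]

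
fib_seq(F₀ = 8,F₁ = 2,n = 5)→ F_2 = F_1 + F_0 = 10
F_3 = F_2 + F_1 = 12
F_4 = F_3 + F_2 = 22
= [8, 2, 10, 12, 22]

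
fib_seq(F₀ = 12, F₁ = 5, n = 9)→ [12, 5, 17, 22, 39, 61, 100, 161, 261]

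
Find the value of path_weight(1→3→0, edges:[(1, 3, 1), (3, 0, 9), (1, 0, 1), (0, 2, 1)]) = 10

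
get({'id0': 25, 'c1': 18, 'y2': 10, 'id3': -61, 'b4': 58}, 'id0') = 25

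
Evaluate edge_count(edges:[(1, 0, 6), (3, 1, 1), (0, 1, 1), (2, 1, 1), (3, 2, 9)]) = 5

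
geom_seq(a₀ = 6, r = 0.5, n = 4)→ [6.0, 3.0, 1.5, 0.75]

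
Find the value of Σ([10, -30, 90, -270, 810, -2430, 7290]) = 10 + -30 + 90 + -270 + 810 + -2430 + 7290
= 5470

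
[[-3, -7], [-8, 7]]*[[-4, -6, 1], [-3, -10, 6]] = [[33, 88, -45], [11, -22, 34]]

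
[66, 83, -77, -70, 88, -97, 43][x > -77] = [66, 83, -70, 88, 43]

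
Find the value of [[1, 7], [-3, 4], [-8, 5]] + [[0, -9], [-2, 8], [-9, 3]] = [[1, -2], [-5, 12], [-17, 8]]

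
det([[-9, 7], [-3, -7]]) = (-9)*(-7) - (7)*(-3)
= 84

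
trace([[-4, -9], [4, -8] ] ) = -12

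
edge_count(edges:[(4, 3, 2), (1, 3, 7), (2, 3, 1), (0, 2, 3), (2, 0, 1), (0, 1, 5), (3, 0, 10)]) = 7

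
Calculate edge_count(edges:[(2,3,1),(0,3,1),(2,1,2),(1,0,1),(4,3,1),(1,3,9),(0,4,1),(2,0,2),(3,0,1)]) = 9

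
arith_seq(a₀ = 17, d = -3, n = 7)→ a_0 = 17 + 0*-3 = 17
a_1 = 17 + 1*-3 = 14
a_2 = 17 + 2*-3 = 11
...
= [17, 14, 11, 8, 5, 2, -1]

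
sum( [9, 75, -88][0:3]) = slice → [9, 75, -88]
9 + 75 + (-88)
= -4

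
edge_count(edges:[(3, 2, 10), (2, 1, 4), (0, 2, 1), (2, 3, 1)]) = 4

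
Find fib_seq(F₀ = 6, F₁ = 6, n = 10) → [6, 6, 12, 18, 30, 48, 78, 126, 204, 330]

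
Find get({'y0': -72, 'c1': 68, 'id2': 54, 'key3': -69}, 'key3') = -69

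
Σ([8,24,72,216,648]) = 968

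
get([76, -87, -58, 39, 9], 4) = 9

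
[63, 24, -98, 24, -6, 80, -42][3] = 24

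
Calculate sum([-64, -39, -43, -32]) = (-64) + (-39) + (-43) + (-32)
= -178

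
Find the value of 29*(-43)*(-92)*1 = 114724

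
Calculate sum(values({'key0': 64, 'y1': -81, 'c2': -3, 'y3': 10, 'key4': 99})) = 89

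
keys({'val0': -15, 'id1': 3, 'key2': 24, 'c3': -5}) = ['val0', 'id1', 'key2', 'c3']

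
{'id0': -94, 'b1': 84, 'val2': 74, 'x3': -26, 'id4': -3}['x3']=-26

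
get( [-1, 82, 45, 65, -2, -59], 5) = -59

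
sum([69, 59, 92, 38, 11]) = 269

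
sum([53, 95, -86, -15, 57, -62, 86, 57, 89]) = 53 + 95 + (-86) + (-15) + 57 + (-62) + 86 + 57 + 89
= 274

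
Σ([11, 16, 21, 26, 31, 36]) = 11 + 16 + 21 + 26 + 31 + 36
= 141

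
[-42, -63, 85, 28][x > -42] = keep x where x > -42: -42✗, -63✗, 85✓, 28✓
= [85, 28]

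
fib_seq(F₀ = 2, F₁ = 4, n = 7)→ [2, 4, 6, 10, 16, 26, 42]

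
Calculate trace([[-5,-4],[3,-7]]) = diagonal: (-5) + (-7)
= -12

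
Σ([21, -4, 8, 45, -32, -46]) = -8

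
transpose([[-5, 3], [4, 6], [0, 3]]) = [[-5, 4, 0], [3, 6, 3]]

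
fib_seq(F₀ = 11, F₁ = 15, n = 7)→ [11, 15, 26, 41, 67, 108, 175]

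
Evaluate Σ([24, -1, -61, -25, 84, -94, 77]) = 24 + (-1) + (-61) + (-25) + 84 + (-94) + 77
= 4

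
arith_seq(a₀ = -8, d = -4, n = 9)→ [-8, -12, -16, -20, -24, -28, -32, -36, -40]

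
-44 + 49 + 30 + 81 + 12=128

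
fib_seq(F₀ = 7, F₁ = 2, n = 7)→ [7, 2, 9, 11, 20, 31, 51]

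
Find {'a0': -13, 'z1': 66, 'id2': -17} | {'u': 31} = {'a0': -13, 'z1': 66, 'id2': -17, 'u': 31}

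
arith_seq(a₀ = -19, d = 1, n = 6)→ [-19, -18, -17, -16, -15, -14]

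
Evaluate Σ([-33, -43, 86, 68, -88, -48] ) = (-33) + (-43) + 86 + 68 + (-88) + (-48)
= -58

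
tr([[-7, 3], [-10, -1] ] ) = -8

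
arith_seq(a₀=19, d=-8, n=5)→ a_0 = 19 + 0*-8 = 19
a_1 = 19 + 1*-8 = 11
a_2 = 19 + 2*-8 = 3
...
= [19, 11, 3, -5, -13]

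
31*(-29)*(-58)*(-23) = -1199266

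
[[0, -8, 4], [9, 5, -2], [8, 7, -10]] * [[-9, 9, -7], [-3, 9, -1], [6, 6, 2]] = [[48, -48, 16], [-108, 114, -72], [-153, 75, -83]]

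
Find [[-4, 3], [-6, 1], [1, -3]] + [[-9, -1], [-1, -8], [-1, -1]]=[[-13, 2], [-7, -7], [0, -4]]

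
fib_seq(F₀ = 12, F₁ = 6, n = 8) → [12, 6, 18, 24, 42, 66, 108, 174]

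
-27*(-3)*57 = 4617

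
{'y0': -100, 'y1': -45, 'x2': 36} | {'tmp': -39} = {'y0': -100, 'y1': -45, 'x2': 36, 'tmp': -39}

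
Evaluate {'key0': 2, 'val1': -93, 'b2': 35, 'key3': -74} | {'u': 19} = {'key0': 2, 'val1': -93, 'b2': 35, 'key3': -74, 'u': 19}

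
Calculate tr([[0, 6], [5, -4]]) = -4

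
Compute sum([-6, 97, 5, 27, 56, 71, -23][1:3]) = 102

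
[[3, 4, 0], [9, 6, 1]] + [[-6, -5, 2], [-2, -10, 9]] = [[-3, -1, 2], [7, -4, 10]]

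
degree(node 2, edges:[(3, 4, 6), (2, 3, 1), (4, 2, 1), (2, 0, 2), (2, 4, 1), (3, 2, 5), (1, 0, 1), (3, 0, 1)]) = incident: (2,3), (4,2), (2,0), (2,4), (3,2)
= 5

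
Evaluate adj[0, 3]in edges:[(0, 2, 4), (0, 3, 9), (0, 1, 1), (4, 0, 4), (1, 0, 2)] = 9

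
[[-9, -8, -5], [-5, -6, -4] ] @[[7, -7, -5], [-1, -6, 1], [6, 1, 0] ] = C[0][0] = (-9)*(7) + (-8)*(-1) + (-5)*(6) = -85
C[0][1] = (-9)*(-7) + (-8)*(-6) + (-5)*(1) = 106
C[0][2] = (-9)*(-5) + (-8)*(1) + (-5)*(0) = 37
C[1][0] = (-5)*(7) + (-6)*(-1) + (-4)*(6) = -53
C[1][1] = (-5)*(-7) + (-6)*(-6) + (-4)*(1) = 67
C[1][2] = (-5)*(-5) + (-6)*(1) + (-4)*(0) = 19
= [[-85, 106, 37], [-53, 67, 19]]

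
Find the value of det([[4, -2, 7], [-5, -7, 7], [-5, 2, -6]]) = (1)*(4)*det([[-7, 7], [2, -6]]) + (-1)*(-2)*det([[-5, 7], [-5, -6]]) + (1)*(7)*det([[-5, -7], [-5, 2]])
= 112 + 130 + -315
= -73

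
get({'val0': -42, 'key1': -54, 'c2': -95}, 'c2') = -95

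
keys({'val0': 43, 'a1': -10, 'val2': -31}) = ['val0', 'a1', 'val2']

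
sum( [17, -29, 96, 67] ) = 17 + (-29) + 96 + 67
= 151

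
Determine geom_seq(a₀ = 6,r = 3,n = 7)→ [6, 18, 54, 162, 486, 1458, 4374]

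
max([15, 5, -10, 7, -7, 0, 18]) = 18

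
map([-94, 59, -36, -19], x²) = [8836, 3481, 1296, 361]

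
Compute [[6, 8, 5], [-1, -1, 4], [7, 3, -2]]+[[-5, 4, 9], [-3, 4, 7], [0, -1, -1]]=[[1, 12, 14], [-4, 3, 11], [7, 2, -3]]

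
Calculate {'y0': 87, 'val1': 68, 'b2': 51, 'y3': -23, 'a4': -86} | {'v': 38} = {'y0': 87, 'val1': 68, 'b2': 51, 'y3': -23, 'a4': -86, 'v': 38}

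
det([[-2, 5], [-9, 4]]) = (-2)*(4) - (5)*(-9)
= 37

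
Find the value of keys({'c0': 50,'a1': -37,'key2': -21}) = ['c0', 'a1', 'key2']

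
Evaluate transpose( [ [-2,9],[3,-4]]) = [[-2, 3], [9, -4]]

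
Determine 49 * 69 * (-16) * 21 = -1136016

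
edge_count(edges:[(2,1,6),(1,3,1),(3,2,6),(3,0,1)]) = 4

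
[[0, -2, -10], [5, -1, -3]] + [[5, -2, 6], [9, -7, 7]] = [[5, -4, -4], [14, -8, 4]]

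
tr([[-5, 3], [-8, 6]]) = 1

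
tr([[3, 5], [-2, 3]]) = diagonal: 3 + 3
= 6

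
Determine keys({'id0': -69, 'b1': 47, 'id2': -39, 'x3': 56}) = ['id0', 'b1', 'id2', 'x3']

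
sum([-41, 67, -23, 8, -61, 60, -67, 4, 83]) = (-41) + 67 + (-23) + 8 + (-61) + 60 + (-67) + 4 + 83
= 30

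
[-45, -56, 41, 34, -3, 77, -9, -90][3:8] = [34, -3, 77, -9, -90]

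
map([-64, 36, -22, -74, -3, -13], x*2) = -64*2=-128, 36*2=72, -22*2=-44, -74*2=-148, -3*2=-6, -13*2=-26
= [-128, 72, -44, -148, -6, -26]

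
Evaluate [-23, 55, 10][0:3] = [-23, 55, 10]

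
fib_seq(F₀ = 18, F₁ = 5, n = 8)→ F_2 = F_1 + F_0 = 23
F_3 = F_2 + F_1 = 28
F_4 = F_3 + F_2 = 51
...
= [18, 5, 23, 28, 51, 79, 130, 209]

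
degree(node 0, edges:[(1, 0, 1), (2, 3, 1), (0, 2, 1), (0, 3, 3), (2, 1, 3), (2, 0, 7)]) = 4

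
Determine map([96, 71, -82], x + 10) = 96+10=106, 71+10=81, -82+10=-72
= [106, 81, -72]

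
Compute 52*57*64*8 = 1517568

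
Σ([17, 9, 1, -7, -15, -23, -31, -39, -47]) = 17 + 9 + 1 + (-7) + (-15) + (-23) + (-31) + (-39) + (-47)
= -135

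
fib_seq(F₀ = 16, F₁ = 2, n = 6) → F_2 = F_1 + F_0 = 18
F_3 = F_2 + F_1 = 20
F_4 = F_3 + F_2 = 38
...
= [16, 2, 18, 20, 38, 58]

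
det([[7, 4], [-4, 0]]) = 16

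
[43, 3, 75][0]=43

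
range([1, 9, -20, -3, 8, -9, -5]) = 29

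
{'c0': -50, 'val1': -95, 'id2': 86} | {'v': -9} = {'c0': -50, 'val1': -95, 'id2': 86, 'v': -9}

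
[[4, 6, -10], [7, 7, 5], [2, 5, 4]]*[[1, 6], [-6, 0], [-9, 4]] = C[0][0] = (4)*(1) + (6)*(-6) + (-10)*(-9) = 58
C[0][1] = (4)*(6) + (6)*(0) + (-10)*(4) = -16
C[1][0] = (7)*(1) + (7)*(-6) + (5)*(-9) = -80
C[1][1] = (7)*(6) + (7)*(0) + (5)*(4) = 62
C[2][0] = (2)*(1) + (5)*(-6) + (4)*(-9) = -64
C[2][1] = (2)*(6) + (5)*(0) + (4)*(4) = 28
= [[58, -16], [-80, 62], [-64, 28]]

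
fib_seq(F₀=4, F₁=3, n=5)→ F_2 = F_1 + F_0 = 7
F_3 = F_2 + F_1 = 10
F_4 = F_3 + F_2 = 17
= [4, 3, 7, 10, 17]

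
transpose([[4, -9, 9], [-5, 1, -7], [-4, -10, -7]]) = [[4, -5, -4], [-9, 1, -10], [9, -7, -7]]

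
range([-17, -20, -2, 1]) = 21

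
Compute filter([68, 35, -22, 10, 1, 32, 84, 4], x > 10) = [68, 35, 32, 84]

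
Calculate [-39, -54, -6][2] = -6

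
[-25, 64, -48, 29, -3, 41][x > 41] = [64]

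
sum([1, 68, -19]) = 50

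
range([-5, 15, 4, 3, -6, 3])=21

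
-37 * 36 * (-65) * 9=779220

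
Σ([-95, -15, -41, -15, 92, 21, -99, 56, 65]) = -31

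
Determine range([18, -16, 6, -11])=34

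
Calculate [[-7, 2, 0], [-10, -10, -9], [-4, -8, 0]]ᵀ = [[-7, -10, -4], [2, -10, -8], [0, -9, 0]]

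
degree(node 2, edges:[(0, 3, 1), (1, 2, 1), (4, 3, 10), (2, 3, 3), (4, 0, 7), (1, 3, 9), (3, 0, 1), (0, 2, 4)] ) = incident: (1,2), (2,3), (0,2)
= 3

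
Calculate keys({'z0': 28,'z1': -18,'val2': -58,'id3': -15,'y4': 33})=['z0', 'z1', 'val2', 'id3', 'y4']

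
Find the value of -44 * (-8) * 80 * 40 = 1126400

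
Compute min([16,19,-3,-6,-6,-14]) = -14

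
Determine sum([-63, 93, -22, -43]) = (-63) + 93 + (-22) + (-43)
= -35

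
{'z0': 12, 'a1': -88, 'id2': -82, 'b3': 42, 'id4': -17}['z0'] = 12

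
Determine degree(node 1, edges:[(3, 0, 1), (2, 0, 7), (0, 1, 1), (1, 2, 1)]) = incident: (0,1), (1,2)
= 2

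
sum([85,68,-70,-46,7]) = 44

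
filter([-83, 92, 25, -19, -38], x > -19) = [92, 25]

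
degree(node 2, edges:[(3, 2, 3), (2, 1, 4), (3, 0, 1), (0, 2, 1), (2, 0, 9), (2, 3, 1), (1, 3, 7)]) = 5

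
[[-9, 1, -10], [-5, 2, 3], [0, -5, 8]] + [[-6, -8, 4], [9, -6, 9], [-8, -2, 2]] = [[-15, -7, -6], [4, -4, 12], [-8, -7, 10]]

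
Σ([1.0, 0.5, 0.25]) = 1.0 + 0.5 + 0.25
= 1.75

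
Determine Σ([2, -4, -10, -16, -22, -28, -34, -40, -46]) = -198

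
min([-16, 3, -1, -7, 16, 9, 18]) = -16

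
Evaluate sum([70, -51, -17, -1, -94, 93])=0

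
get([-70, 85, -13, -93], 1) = 85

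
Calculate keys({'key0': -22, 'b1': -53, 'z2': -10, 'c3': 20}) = ['key0', 'b1', 'z2', 'c3']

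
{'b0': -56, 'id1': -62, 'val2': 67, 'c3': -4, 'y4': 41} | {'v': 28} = {'b0': -56, 'id1': -62, 'val2': 67, 'c3': -4, 'y4': 41, 'v': 28}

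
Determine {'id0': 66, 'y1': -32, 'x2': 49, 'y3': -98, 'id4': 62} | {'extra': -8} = {'id0': 66, 'y1': -32, 'x2': 49, 'y3': -98, 'id4': 62, 'extra': -8}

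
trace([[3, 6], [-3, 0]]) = diagonal: 3 + 0
= 3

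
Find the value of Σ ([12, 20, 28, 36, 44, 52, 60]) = 252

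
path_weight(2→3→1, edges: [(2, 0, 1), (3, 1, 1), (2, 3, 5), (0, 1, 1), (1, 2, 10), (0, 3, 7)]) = w(2→3)=5 + w(3→1)=1
= 6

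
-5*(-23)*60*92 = 634800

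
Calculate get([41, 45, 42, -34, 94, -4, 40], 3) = -34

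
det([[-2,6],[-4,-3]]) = (-2)*(-3) - (6)*(-4)
= 30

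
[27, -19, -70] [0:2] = [27, -19]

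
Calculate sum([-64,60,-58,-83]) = -145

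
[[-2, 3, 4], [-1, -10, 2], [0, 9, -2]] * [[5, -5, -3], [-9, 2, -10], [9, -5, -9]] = [[-1, -4, -60], [103, -25, 85], [-99, 28, -72]]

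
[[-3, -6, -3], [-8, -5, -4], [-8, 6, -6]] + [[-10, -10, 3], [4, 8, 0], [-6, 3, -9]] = [[-13, -16, 0], [-4, 3, -4], [-14, 9, -15]]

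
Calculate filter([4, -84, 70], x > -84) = keep x where x > -84: 4✓, -84✗, 70✓
= [4, 70]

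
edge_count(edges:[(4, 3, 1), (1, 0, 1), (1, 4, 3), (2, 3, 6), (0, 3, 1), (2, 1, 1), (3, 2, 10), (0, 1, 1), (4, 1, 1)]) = 9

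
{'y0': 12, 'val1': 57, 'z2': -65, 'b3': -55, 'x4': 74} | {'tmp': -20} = {'y0': 12, 'val1': 57, 'z2': -65, 'b3': -55, 'x4': 74, 'tmp': -20}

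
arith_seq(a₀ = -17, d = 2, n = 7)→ [-17, -15, -13, -11, -9, -7, -5]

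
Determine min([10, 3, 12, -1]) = -1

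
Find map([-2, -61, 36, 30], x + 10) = -2+10=8, -61+10=-51, 36+10=46, 30+10=40
= [8, -51, 46, 40]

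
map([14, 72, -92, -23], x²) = (14)²=196, (72)²=5184, (-92)²=8464, (-23)²=529
= [196, 5184, 8464, 529]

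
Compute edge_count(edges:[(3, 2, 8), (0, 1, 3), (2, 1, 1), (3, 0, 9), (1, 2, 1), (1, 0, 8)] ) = 6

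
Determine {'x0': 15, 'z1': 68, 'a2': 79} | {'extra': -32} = {'x0': 15, 'z1': 68, 'a2': 79, 'extra': -32}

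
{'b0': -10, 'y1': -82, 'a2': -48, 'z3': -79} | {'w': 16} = {'b0': -10, 'y1': -82, 'a2': -48, 'z3': -79, 'w': 16}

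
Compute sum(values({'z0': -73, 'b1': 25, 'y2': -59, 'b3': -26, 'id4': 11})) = (-73) + 25 + (-59) + (-26) + 11
= -122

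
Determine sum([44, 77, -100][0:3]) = 21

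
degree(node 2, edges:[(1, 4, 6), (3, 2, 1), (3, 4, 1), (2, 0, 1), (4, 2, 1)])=incident: (3,2), (2,0), (4,2)
= 3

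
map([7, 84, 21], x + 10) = [17, 94, 31]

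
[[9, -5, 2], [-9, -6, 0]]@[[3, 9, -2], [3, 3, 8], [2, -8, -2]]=[[16, 50, -62], [-45, -99, -30]]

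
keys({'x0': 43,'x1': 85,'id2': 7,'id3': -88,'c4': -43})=['x0', 'x1', 'id2', 'id3', 'c4']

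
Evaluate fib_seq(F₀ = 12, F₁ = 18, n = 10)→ F_2 = F_1 + F_0 = 30
F_3 = F_2 + F_1 = 48
F_4 = F_3 + F_2 = 78
...
= [12, 18, 30, 48, 78, 126, 204, 330, 534, 864]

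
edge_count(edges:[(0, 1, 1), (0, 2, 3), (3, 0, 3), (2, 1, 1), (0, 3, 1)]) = 5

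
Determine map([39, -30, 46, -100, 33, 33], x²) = [1521, 900, 2116, 10000, 1089, 1089]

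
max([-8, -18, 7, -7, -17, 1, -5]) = 7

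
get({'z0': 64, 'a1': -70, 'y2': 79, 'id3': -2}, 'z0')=64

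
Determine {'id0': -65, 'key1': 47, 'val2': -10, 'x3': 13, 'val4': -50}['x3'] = 13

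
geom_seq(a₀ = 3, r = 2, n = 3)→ [3, 6, 12]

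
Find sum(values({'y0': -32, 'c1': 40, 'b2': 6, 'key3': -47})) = -33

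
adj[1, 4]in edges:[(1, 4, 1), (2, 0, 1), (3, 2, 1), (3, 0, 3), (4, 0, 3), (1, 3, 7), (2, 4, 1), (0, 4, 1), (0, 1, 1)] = 1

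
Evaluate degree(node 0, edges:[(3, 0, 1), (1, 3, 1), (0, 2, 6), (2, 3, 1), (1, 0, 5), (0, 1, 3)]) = 4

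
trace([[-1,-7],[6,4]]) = diagonal: (-1) + 4
= 3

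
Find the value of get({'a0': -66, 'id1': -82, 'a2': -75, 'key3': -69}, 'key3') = -69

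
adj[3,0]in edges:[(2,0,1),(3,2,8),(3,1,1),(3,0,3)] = 3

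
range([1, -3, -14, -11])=15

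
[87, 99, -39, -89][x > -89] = keep x where x > -89: 87✓, 99✓, -39✓, -89✗
= [87, 99, -39]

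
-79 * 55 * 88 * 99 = -37853640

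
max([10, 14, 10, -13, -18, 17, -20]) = 17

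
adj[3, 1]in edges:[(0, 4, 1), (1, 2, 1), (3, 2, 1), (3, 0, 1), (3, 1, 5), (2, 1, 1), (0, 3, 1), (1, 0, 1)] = 5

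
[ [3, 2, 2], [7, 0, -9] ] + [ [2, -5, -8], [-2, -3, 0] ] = [[5, -3, -6], [5, -3, -9]]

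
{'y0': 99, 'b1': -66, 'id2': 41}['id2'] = 41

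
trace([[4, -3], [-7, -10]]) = -6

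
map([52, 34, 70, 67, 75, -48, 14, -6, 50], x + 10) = [62, 44, 80, 77, 85, -38, 24, 4, 60]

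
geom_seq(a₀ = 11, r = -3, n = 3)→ a_0 = 11*(-3)^0 = 11
a_1 = 11*(-3)^1 = -33
a_2 = 11*(-3)^2 = 99
= [11, -33, 99]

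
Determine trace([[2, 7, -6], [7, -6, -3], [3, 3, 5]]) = 1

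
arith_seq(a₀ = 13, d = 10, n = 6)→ [13, 23, 33, 43, 53, 63]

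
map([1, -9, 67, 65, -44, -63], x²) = (1)²=1, (-9)²=81, (67)²=4489, (65)²=4225, (-44)²=1936, (-63)²=3969
= [1, 81, 4489, 4225, 1936, 3969]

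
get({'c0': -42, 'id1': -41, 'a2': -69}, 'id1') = -41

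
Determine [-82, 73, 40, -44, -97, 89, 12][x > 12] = [73, 40, 89]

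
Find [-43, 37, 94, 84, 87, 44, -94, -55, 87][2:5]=[94, 84, 87]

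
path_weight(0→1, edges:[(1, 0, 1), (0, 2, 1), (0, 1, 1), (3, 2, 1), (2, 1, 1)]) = w(0→1)=1
= 1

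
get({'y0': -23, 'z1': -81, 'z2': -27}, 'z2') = -27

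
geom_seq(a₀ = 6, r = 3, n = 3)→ a_0 = 6*3^0 = 6
a_1 = 6*3^1 = 18
a_2 = 6*3^2 = 54
= [6, 18, 54]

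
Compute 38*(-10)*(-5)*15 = 28500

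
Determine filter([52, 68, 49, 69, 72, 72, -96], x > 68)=keep x where x > 68: 52✗, 68✗, 49✗, 69✓, 72✓, 72✓, -96✗
= [69, 72, 72]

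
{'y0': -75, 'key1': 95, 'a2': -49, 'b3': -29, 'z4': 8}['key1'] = 95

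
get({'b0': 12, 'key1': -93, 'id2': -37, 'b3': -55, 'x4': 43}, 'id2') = -37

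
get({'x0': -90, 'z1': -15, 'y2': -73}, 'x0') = -90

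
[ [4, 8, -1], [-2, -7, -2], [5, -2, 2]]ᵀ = [[4, -2, 5], [8, -7, -2], [-1, -2, 2]]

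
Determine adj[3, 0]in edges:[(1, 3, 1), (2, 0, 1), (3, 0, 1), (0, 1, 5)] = 1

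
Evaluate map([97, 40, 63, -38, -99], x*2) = 97*2=194, 40*2=80, 63*2=126, -38*2=-76, -99*2=-198
= [194, 80, 126, -76, -198]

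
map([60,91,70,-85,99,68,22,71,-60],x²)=(60)²=3600, (91)²=8281, (70)²=4900, (-85)²=7225, (99)²=9801, (68)²=4624, (22)²=484, (71)²=5041, (-60)²=3600
= [3600, 8281, 4900, 7225, 9801, 4624, 484, 5041, 3600]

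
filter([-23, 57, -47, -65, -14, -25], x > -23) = keep x where x > -23: -23✗, 57✓, -47✗, -65✗, -14✓, -25✗
= [57, -14]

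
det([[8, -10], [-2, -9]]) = (8)*(-9) - (-10)*(-2)
= -92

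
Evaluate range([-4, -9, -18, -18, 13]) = 31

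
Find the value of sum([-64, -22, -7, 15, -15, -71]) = -164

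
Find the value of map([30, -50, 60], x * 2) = [60, -100, 120]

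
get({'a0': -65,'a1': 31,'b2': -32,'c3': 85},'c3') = 85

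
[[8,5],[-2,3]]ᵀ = [[8, -2], [5, 3]]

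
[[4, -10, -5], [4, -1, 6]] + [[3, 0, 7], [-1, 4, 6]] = [[7, -10, 2], [3, 3, 12]]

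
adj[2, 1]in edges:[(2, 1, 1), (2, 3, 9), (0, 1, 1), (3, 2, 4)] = 1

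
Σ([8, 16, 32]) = 8 + 16 + 32
= 56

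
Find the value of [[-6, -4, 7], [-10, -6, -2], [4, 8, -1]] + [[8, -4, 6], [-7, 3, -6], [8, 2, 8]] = [[2, -8, 13], [-17, -3, -8], [12, 10, 7]]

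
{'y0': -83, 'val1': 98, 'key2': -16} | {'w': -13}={'y0': -83, 'val1': 98, 'key2': -16, 'w': -13}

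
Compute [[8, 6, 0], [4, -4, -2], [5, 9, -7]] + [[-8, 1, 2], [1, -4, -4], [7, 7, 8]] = [[0, 7, 2], [5, -8, -6], [12, 16, 1]]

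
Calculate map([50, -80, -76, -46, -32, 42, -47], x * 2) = [100, -160, -152, -92, -64, 84, -94]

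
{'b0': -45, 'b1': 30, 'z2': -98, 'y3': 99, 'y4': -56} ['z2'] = -98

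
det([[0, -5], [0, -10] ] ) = 0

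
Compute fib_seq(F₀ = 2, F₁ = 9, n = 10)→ [2, 9, 11, 20, 31, 51, 82, 133, 215, 348]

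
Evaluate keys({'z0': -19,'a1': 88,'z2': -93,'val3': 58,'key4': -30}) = ['z0', 'a1', 'z2', 'val3', 'key4']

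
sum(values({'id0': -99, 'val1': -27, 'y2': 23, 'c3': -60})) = (-99) + (-27) + 23 + (-60)
= -163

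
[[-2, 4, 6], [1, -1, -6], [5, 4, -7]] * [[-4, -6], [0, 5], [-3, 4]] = C[0][0] = (-2)*(-4) + (4)*(0) + (6)*(-3) = -10
C[0][1] = (-2)*(-6) + (4)*(5) + (6)*(4) = 56
C[1][0] = (1)*(-4) + (-1)*(0) + (-6)*(-3) = 14
C[1][1] = (1)*(-6) + (-1)*(5) + (-6)*(4) = -35
C[2][0] = (5)*(-4) + (4)*(0) + (-7)*(-3) = 1
C[2][1] = (5)*(-6) + (4)*(5) + (-7)*(4) = -38
= [[-10, 56], [14, -35], [1, -38]]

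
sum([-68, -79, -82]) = (-68) + (-79) + (-82)
= -229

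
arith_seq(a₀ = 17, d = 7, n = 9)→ a_0 = 17 + 0*7 = 17
a_1 = 17 + 1*7 = 24
a_2 = 17 + 2*7 = 31
...
= [17, 24, 31, 38, 45, 52, 59, 66, 73]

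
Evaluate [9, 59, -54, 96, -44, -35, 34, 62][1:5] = [59, -54, 96, -44]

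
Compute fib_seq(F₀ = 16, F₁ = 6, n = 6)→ F_2 = F_1 + F_0 = 22
F_3 = F_2 + F_1 = 28
F_4 = F_3 + F_2 = 50
...
= [16, 6, 22, 28, 50, 78]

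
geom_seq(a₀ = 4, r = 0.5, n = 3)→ [4.0, 2.0, 1.0]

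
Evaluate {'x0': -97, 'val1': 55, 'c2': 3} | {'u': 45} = {'x0': -97, 'val1': 55, 'c2': 3, 'u': 45}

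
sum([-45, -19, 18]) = (-45) + (-19) + 18
= -46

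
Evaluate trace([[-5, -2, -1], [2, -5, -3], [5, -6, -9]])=-19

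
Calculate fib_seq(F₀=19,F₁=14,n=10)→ [19, 14, 33, 47, 80, 127, 207, 334, 541, 875]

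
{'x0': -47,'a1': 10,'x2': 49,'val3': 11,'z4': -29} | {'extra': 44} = {'x0': -47, 'a1': 10, 'x2': 49, 'val3': 11, 'z4': -29, 'extra': 44}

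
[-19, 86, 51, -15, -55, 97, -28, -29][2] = 51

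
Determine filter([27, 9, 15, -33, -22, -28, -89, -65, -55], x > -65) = [27, 9, 15, -33, -22, -28, -55]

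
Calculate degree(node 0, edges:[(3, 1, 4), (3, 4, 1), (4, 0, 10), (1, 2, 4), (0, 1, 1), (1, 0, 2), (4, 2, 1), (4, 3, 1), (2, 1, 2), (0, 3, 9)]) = incident: (4,0), (0,1), (1,0), (0,3)
= 4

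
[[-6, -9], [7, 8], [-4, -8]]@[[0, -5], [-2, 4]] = [[18, -6], [-16, -3], [16, -12]]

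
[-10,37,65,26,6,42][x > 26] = [37, 65, 42]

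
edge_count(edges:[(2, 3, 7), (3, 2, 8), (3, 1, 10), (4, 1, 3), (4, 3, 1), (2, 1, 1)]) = 6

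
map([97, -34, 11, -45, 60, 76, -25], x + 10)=97+10=107, -34+10=-24, 11+10=21, -45+10=-35, 60+10=70, 76+10=86, -25+10=-15
= [107, -24, 21, -35, 70, 86, -15]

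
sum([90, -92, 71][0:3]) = slice → [90, -92, 71]
90 + (-92) + 71
= 69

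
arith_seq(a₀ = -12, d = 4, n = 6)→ [-12, -8, -4, 0, 4, 8]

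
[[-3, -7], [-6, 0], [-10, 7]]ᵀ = [[-3, -6, -10], [-7, 0, 7]]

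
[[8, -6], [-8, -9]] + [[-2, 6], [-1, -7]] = [[6, 0], [-9, -16]]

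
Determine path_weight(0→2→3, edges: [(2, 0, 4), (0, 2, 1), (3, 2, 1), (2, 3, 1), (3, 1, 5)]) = 2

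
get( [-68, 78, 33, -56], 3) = -56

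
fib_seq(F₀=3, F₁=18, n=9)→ F_2 = F_1 + F_0 = 21
F_3 = F_2 + F_1 = 39
F_4 = F_3 + F_2 = 60
...
= [3, 18, 21, 39, 60, 99, 159, 258, 417]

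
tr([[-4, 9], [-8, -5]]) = diagonal: (-4) + (-5)
= -9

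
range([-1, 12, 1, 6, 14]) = 15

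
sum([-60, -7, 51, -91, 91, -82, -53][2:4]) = slice → [51, -91]
51 + (-91)
= -40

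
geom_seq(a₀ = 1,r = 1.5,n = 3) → [1.0, 1.5, 2.25]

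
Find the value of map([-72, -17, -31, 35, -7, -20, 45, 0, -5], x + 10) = -72+10=-62, -17+10=-7, -31+10=-21, 35+10=45, -7+10=3, -20+10=-10, 45+10=55, 0+10=10, -5+10=5
= [-62, -7, -21, 45, 3, -10, 55, 10, 5]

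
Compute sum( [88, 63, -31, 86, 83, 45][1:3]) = slice → [63, -31]
63 + (-31)
= 32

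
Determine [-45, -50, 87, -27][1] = -50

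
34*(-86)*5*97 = -1418140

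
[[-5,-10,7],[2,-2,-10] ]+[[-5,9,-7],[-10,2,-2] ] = [[-10, -1, 0], [-8, 0, -12]]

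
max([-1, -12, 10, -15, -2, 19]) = 19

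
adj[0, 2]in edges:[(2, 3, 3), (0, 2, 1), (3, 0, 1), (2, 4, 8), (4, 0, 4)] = 1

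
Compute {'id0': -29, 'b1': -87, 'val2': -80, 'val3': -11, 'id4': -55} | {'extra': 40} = {'id0': -29, 'b1': -87, 'val2': -80, 'val3': -11, 'id4': -55, 'extra': 40}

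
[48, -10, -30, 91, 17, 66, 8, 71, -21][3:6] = [91, 17, 66]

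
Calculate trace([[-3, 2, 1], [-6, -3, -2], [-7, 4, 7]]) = 1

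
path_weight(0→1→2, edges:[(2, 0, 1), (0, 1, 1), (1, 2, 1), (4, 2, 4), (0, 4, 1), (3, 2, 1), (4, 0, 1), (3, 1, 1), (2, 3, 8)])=w(0→1)=1 + w(1→2)=1
= 2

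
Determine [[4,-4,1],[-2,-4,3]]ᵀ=[[4, -2], [-4, -4], [1, 3]]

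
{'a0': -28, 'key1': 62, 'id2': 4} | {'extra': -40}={'a0': -28, 'key1': 62, 'id2': 4, 'extra': -40}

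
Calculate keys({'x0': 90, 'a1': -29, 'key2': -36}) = ['x0', 'a1', 'key2']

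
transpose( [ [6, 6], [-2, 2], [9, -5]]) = [[6, -2, 9], [6, 2, -5]]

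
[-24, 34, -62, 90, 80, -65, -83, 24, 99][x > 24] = [34, 90, 80, 99]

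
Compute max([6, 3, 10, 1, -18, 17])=17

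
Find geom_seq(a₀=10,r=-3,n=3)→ [10, -30, 90]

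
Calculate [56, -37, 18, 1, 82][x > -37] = [56, 18, 1, 82]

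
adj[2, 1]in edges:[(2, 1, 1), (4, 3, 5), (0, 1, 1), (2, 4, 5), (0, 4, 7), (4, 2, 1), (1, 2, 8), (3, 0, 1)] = 1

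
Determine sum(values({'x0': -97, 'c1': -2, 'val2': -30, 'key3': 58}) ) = (-97) + (-2) + (-30) + 58
= -71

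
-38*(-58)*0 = 0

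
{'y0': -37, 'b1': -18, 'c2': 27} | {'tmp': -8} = {'y0': -37, 'b1': -18, 'c2': 27, 'tmp': -8}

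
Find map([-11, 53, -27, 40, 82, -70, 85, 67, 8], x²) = [121, 2809, 729, 1600, 6724, 4900, 7225, 4489, 64]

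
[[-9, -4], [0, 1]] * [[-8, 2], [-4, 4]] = C[0][0] = (-9)*(-8) + (-4)*(-4) = 88
C[0][1] = (-9)*(2) + (-4)*(4) = -34
C[1][0] = (0)*(-8) + (1)*(-4) = -4
C[1][1] = (0)*(2) + (1)*(4) = 4
= [[88, -34], [-4, 4]]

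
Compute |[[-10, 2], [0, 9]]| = -90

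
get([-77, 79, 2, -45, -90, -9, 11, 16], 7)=16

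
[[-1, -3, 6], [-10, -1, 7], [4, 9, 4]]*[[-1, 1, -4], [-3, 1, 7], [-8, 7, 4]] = [[-38, 38, 7], [-43, 38, 61], [-63, 41, 63]]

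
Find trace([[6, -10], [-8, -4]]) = diagonal: 6 + (-4)
= 2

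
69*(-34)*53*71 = -8827998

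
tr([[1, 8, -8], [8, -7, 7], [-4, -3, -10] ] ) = -16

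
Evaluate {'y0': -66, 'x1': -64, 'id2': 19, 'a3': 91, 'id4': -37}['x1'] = -64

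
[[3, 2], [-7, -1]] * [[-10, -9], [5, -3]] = C[0][0] = (3)*(-10) + (2)*(5) = -20
C[0][1] = (3)*(-9) + (2)*(-3) = -33
C[1][0] = (-7)*(-10) + (-1)*(5) = 65
C[1][1] = (-7)*(-9) + (-1)*(-3) = 66
= [[-20, -33], [65, 66]]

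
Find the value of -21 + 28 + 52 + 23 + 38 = 120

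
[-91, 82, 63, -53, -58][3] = -53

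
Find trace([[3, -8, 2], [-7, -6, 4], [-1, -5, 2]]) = diagonal: 3 + (-6) + 2
= -1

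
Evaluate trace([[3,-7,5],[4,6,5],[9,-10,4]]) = diagonal: 3 + 6 + 4
= 13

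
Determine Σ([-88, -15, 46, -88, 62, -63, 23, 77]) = -46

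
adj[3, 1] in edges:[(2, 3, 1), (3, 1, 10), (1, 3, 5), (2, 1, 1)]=10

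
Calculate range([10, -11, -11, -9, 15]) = 26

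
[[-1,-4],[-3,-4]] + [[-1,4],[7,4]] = [[-2, 0], [4, 0]]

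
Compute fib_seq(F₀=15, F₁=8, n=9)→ F_2 = F_1 + F_0 = 23
F_3 = F_2 + F_1 = 31
F_4 = F_3 + F_2 = 54
...
= [15, 8, 23, 31, 54, 85, 139, 224, 363]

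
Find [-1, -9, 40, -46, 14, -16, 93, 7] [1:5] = [-9, 40, -46, 14]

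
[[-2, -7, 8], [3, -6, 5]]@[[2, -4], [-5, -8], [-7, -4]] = C[0][0] = (-2)*(2) + (-7)*(-5) + (8)*(-7) = -25
C[0][1] = (-2)*(-4) + (-7)*(-8) + (8)*(-4) = 32
C[1][0] = (3)*(2) + (-6)*(-5) + (5)*(-7) = 1
C[1][1] = (3)*(-4) + (-6)*(-8) + (5)*(-4) = 16
= [[-25, 32], [1, 16]]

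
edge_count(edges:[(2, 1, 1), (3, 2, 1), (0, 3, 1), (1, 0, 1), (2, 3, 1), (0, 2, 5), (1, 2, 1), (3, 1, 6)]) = 8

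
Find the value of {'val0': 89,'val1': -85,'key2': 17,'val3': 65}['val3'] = 65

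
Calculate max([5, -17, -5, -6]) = 5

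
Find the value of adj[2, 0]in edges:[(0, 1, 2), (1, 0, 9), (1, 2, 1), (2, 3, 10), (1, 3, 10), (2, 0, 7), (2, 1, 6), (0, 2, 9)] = 7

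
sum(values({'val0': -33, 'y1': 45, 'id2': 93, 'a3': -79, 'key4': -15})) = 11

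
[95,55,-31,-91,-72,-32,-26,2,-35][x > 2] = [95, 55]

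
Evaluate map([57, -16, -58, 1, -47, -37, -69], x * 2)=[114, -32, -116, 2, -94, -74, -138]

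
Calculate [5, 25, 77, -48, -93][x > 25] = keep x where x > 25: 5✗, 25✗, 77✓, -48✗, -93✗
= [77]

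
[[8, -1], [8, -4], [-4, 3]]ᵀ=[[8, 8, -4], [-1, -4, 3]]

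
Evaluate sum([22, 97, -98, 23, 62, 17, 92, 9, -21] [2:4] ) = slice → [-98, 23]
(-98) + 23
= -75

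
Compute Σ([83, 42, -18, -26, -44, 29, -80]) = 83 + 42 + (-18) + (-26) + (-44) + 29 + (-80)
= -14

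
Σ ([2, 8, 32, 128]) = 170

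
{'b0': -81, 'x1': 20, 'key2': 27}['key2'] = 27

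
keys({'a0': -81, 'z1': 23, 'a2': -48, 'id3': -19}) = ['a0', 'z1', 'a2', 'id3']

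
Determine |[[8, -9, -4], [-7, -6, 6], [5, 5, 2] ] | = (1)*(8)*det([[-6, 6], [5, 2]]) + (-1)*(-9)*det([[-7, 6], [5, 2]]) + (1)*(-4)*det([[-7, -6], [5, 5]])
= -336 + -396 + 20
= -712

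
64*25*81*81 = 10497600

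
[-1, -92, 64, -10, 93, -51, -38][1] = -92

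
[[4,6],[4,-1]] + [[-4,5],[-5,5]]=[[0, 11], [-1, 4]]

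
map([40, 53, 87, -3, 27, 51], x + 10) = [50, 63, 97, 7, 37, 61]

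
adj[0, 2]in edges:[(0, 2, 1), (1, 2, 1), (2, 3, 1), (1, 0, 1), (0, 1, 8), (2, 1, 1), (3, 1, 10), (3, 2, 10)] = 1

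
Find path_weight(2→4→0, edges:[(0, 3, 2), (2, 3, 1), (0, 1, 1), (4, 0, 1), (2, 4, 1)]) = w(2→4)=1 + w(4→0)=1
= 2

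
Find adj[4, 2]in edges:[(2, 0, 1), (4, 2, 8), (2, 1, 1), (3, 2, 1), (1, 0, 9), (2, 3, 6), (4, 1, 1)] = 8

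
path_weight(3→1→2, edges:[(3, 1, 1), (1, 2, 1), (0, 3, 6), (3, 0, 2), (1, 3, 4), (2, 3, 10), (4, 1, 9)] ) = 2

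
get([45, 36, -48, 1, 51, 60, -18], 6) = -18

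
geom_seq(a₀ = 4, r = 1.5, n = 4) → a_0 = 4*1.5^0 = 4.0
a_1 = 4*1.5^1 = 6.0
a_2 = 4*1.5^2 = 9.0
...
= [4.0, 6.0, 9.0, 13.5]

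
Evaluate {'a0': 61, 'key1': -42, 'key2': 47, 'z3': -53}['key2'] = 47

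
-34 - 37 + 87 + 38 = 54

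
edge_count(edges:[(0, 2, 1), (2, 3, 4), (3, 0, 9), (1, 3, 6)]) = 4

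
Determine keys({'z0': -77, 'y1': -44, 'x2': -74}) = ['z0', 'y1', 'x2']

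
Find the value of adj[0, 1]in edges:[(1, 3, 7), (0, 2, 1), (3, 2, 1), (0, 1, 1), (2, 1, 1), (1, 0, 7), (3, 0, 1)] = 1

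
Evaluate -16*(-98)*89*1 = 139552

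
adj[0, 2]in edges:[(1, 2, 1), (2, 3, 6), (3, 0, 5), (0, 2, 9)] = 9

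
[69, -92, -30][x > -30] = keep x where x > -30: 69✓, -92✗, -30✗
= [69]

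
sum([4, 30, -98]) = 4 + 30 + (-98)
= -64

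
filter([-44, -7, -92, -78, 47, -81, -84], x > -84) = [-44, -7, -78, 47, -81]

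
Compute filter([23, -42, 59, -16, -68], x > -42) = keep x where x > -42: 23✓, -42✗, 59✓, -16✓, -68✗
= [23, 59, -16]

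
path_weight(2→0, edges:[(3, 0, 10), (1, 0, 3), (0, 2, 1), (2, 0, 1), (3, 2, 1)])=w(2→0)=1
= 1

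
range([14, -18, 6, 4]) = 32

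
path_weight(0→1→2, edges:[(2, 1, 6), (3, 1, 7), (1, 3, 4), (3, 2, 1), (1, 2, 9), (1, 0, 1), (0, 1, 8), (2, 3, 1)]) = w(0→1)=8 + w(1→2)=9
= 17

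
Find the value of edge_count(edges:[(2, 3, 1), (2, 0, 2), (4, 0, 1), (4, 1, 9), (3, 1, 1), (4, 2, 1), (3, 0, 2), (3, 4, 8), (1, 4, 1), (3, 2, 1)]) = 10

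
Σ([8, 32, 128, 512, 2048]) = 2728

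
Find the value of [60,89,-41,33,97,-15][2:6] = [-41, 33, 97, -15]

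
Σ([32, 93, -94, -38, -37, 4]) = -40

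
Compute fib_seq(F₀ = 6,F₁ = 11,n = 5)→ F_2 = F_1 + F_0 = 17
F_3 = F_2 + F_1 = 28
F_4 = F_3 + F_2 = 45
= [6, 11, 17, 28, 45]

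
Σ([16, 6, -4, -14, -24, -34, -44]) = -98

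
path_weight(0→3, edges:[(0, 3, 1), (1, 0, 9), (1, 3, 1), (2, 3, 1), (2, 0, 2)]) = w(0→3)=1
= 1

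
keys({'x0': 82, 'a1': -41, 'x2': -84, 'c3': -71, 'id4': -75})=['x0', 'a1', 'x2', 'c3', 'id4']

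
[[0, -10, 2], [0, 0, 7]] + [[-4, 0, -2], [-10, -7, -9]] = [[-4, -10, 0], [-10, -7, -2]]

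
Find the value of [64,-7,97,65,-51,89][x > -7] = keep x where x > -7: 64✓, -7✗, 97✓, 65✓, -51✗, 89✓
= [64, 97, 65, 89]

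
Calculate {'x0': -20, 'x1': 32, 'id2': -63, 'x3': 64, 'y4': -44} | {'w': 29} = {'x0': -20, 'x1': 32, 'id2': -63, 'x3': 64, 'y4': -44, 'w': 29}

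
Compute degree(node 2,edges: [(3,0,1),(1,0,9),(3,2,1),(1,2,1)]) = incident: (3,2), (1,2)
= 2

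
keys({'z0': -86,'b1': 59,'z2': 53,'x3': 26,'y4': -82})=['z0', 'b1', 'z2', 'x3', 'y4']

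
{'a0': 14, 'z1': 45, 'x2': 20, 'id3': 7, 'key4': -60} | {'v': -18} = {'a0': 14, 'z1': 45, 'x2': 20, 'id3': 7, 'key4': -60, 'v': -18}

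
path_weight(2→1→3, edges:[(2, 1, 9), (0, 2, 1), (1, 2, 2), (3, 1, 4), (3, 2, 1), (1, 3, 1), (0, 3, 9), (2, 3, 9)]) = w(2→1)=9 + w(1→3)=1
= 10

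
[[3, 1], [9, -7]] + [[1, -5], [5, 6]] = [[4, -4], [14, -1]]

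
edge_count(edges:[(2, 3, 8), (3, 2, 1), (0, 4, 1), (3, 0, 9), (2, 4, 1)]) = 5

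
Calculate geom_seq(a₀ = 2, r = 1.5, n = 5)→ a_0 = 2*1.5^0 = 2.0
a_1 = 2*1.5^1 = 3.0
a_2 = 2*1.5^2 = 4.5
...
= [2.0, 3.0, 4.5, 6.75, 10.125]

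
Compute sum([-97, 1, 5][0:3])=slice → [-97, 1, 5]
(-97) + 1 + 5
= -91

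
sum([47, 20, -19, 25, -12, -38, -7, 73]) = 47 + 20 + (-19) + 25 + (-12) + (-38) + (-7) + 73
= 89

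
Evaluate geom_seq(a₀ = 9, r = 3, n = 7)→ a_0 = 9*3^0 = 9
a_1 = 9*3^1 = 27
a_2 = 9*3^2 = 81
...
= [9, 27, 81, 243, 729, 2187, 6561]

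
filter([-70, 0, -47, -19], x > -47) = [0, -19]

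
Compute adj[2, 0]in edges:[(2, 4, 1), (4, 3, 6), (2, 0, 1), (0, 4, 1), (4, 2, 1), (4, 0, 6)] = 1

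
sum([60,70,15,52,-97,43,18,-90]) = 71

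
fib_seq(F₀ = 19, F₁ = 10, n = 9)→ F_2 = F_1 + F_0 = 29
F_3 = F_2 + F_1 = 39
F_4 = F_3 + F_2 = 68
...
= [19, 10, 29, 39, 68, 107, 175, 282, 457]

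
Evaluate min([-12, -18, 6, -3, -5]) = -18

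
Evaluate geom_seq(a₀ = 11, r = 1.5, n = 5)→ a_0 = 11*1.5^0 = 11.0
a_1 = 11*1.5^1 = 16.5
a_2 = 11*1.5^2 = 24.75
...
= [11.0, 16.5, 24.75, 37.125, 55.6875]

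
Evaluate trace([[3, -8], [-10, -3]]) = diagonal: 3 + (-3)
= 0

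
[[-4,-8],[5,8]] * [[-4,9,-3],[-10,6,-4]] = C[0][0] = (-4)*(-4) + (-8)*(-10) = 96
C[0][1] = (-4)*(9) + (-8)*(6) = -84
C[0][2] = (-4)*(-3) + (-8)*(-4) = 44
C[1][0] = (5)*(-4) + (8)*(-10) = -100
C[1][1] = (5)*(9) + (8)*(6) = 93
C[1][2] = (5)*(-3) + (8)*(-4) = -47
= [[96, -84, 44], [-100, 93, -47]]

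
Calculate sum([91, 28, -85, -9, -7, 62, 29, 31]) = 140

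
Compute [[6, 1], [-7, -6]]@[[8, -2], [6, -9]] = C[0][0] = (6)*(8) + (1)*(6) = 54
C[0][1] = (6)*(-2) + (1)*(-9) = -21
C[1][0] = (-7)*(8) + (-6)*(6) = -92
C[1][1] = (-7)*(-2) + (-6)*(-9) = 68
= [[54, -21], [-92, 68]]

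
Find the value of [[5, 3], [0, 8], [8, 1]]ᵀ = [[5, 0, 8], [3, 8, 1]]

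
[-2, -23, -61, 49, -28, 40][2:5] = [-61, 49, -28]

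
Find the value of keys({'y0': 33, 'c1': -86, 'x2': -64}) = ['y0', 'c1', 'x2']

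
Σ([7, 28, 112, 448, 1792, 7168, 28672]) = 38227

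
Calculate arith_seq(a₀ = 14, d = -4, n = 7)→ a_0 = 14 + 0*-4 = 14
a_1 = 14 + 1*-4 = 10
a_2 = 14 + 2*-4 = 6
...
= [14, 10, 6, 2, -2, -6, -10]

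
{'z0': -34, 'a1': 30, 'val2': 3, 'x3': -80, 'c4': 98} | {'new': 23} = {'z0': -34, 'a1': 30, 'val2': 3, 'x3': -80, 'c4': 98, 'new': 23}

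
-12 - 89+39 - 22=-84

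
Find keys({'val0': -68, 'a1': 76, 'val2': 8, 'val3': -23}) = ['val0', 'a1', 'val2', 'val3']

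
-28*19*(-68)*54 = 1953504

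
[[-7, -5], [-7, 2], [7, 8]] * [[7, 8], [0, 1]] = C[0][0] = (-7)*(7) + (-5)*(0) = -49
C[0][1] = (-7)*(8) + (-5)*(1) = -61
C[1][0] = (-7)*(7) + (2)*(0) = -49
C[1][1] = (-7)*(8) + (2)*(1) = -54
C[2][0] = (7)*(7) + (8)*(0) = 49
C[2][1] = (7)*(8) + (8)*(1) = 64
= [[-49, -61], [-49, -54], [49, 64]]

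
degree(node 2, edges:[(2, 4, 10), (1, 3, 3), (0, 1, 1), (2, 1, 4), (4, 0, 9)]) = incident: (2,4), (2,1)
= 2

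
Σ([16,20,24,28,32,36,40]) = 16 + 20 + 24 + 28 + 32 + 36 + 40
= 196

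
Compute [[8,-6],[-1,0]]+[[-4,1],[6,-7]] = [[4, -5], [5, -7]]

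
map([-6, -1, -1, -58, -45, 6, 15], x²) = [36, 1, 1, 3364, 2025, 36, 225]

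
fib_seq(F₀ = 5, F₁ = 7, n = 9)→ F_2 = F_1 + F_0 = 12
F_3 = F_2 + F_1 = 19
F_4 = F_3 + F_2 = 31
...
= [5, 7, 12, 19, 31, 50, 81, 131, 212]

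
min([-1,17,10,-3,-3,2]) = -3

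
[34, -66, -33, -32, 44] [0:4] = [34, -66, -33, -32]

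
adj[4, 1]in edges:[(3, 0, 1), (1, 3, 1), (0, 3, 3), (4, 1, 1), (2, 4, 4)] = 1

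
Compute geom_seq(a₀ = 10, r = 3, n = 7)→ a_0 = 10*3^0 = 10
a_1 = 10*3^1 = 30
a_2 = 10*3^2 = 90
...
= [10, 30, 90, 270, 810, 2430, 7290]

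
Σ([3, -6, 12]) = 3 + -6 + 12
= 9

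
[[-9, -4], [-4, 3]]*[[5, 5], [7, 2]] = C[0][0] = (-9)*(5) + (-4)*(7) = -73
C[0][1] = (-9)*(5) + (-4)*(2) = -53
C[1][0] = (-4)*(5) + (3)*(7) = 1
C[1][1] = (-4)*(5) + (3)*(2) = -14
= [[-73, -53], [1, -14]]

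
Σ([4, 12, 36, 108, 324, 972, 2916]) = 4 + 12 + 36 + 108 + 324 + 972 + 2916
= 4372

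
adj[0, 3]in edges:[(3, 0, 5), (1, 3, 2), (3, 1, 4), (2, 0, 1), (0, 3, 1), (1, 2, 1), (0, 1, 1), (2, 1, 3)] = 1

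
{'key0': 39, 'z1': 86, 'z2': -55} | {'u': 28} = {'key0': 39, 'z1': 86, 'z2': -55, 'u': 28}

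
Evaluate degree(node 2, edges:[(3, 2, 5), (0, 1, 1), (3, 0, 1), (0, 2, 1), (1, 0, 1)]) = 2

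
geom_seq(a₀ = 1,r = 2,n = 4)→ [1, 2, 4, 8]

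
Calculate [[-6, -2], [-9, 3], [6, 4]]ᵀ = [[-6, -9, 6], [-2, 3, 4]]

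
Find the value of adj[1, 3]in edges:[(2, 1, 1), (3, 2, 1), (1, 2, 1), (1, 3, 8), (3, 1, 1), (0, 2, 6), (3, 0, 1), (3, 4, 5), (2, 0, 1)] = 8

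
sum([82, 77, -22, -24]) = 113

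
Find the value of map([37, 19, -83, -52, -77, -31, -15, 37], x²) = [1369, 361, 6889, 2704, 5929, 961, 225, 1369]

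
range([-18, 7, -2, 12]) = 30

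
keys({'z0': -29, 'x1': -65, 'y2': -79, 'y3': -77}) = ['z0', 'x1', 'y2', 'y3']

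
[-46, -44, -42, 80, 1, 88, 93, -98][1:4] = [-44, -42, 80]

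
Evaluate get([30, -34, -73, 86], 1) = -34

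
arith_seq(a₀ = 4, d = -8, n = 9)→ a_0 = 4 + 0*-8 = 4
a_1 = 4 + 1*-8 = -4
a_2 = 4 + 2*-8 = -12
...
= [4, -4, -12, -20, -28, -36, -44, -52, -60]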